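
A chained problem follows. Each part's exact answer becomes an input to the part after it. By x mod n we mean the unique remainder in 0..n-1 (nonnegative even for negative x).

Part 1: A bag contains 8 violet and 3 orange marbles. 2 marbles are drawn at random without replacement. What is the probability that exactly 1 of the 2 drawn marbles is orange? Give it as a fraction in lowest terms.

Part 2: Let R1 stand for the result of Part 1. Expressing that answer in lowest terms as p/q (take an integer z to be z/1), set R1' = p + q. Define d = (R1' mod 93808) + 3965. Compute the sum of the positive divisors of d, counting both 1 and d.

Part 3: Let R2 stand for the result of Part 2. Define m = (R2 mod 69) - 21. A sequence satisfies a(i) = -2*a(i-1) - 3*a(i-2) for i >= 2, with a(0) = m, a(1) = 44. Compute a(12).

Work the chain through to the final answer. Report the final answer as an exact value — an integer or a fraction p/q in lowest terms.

Part 1: total draws C(11,2) = 55; favorable C(3,1)*C(8,1) = 24; P = 24/55; answer 24/55
Part 2: R1 = 24/55; threaded value p + q = 79; d = 4044; 4044 = 2^2 * 3 * 337; sigma = (1 + 2 + 4) * (1 + 3) * (1 + 337) = 7 * 4 * 338 = 9464; answer 9464
Part 3: R2 = 9464; m = -10; a(2) = -2*(44) - 3*(-10) = -58; iterating: a(2)=-58, a(3)=-16, a(4)=206, a(5)=-364, a(6)=110, a(7)=872, a(8)=-2074, a(9)=1532, a(10)=3158, a(11)=-10912, a(12)=12350; answer 12350

12350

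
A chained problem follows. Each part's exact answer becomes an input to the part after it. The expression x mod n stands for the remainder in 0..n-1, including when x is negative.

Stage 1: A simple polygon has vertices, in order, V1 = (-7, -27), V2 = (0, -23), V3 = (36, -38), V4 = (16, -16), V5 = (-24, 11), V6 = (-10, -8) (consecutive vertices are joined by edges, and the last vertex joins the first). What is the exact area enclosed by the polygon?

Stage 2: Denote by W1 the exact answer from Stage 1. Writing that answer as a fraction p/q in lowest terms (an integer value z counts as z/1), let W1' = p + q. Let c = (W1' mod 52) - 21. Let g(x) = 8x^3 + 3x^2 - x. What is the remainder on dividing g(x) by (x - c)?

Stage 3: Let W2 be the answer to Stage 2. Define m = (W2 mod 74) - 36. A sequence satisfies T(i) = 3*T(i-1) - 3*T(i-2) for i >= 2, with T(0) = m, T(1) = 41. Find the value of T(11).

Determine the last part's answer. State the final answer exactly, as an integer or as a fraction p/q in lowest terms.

-34749

Stage 1: cross terms: (-7*-23 - 0*-27)=161, (0*-38 - 36*-23)=828, (36*-16 - 16*-38)=32, (16*11 - -24*-16)=-208, (-24*-8 - -10*11)=302, (-10*-27 - -7*-8)=214; twice the area = |1329| = 1329; area = 1329/2; answer 1329/2
Stage 2: W1 = 1329/2; threaded value p + q = 1331; c = 10; remainder = value at the root: 8*(10)^3 + 3*(10)^2 - 1*(10)^1 = (8000) + (300) + (-10) = 8290; answer 8290
Stage 3: W2 = 8290; m = -34; T(2) = 3*(41) - 3*(-34) = 225; iterating: T(2)=225, T(3)=552, T(4)=981, T(5)=1287, T(6)=918, T(7)=-1107, T(8)=-6075, T(9)=-14904, T(10)=-26487, T(11)=-34749; answer -34749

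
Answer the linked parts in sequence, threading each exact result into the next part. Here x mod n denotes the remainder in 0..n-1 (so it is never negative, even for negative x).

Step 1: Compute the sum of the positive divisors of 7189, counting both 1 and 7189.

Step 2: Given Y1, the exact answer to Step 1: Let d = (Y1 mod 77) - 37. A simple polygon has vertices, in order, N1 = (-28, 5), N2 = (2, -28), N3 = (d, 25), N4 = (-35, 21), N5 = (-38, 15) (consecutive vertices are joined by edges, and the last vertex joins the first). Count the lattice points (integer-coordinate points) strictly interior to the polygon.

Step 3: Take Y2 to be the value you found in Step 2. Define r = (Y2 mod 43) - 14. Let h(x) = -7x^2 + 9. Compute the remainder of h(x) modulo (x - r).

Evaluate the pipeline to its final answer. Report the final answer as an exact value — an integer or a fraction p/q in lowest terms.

-19

Step 1: 7189 = 7 * 13 * 79; sigma = (1 + 7) * (1 + 13) * (1 + 79) = 8 * 14 * 80 = 8960; answer 8960
Step 2: Y1 = 8960; d = -9; cross terms: (-28*-28 - 2*5)=774, (2*25 - -9*-28)=-202, (-9*21 - -35*25)=686, (-35*15 - -38*21)=273, (-38*5 - -28*15)=230; twice the area = |1761| = 1761; area = 1761/2; boundary points = 3 + 1 + 2 + 3 + 10 = 19; strictly interior points = area - boundary/2 + 1 = 872; answer 872
Step 3: Y2 = 872; r = -2; remainder = value at the root: -7*(-2)^2 + 9 = (-28) + (9) = -19; answer -19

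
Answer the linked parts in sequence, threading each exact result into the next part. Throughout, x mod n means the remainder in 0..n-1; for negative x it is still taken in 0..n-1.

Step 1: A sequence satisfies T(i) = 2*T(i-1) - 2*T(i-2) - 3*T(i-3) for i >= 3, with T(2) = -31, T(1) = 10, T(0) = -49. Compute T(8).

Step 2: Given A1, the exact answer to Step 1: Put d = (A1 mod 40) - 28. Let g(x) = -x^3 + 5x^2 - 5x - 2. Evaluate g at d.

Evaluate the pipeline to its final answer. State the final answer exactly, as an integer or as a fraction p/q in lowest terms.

8757

Step 1: T(3) = 2*(-31) - 2*(10) - 3*(-49) = 65; iterating: T(3)=65, T(4)=162, T(5)=287, T(6)=55, T(7)=-950, T(8)=-2871; answer -2871
Step 2: A1 = -2871; d = -19; -1*(-19)^3 + 5*(-19)^2 - 5*(-19)^1 - 2 = (6859) + (1805) + (95) + (-2) = 8757; answer 8757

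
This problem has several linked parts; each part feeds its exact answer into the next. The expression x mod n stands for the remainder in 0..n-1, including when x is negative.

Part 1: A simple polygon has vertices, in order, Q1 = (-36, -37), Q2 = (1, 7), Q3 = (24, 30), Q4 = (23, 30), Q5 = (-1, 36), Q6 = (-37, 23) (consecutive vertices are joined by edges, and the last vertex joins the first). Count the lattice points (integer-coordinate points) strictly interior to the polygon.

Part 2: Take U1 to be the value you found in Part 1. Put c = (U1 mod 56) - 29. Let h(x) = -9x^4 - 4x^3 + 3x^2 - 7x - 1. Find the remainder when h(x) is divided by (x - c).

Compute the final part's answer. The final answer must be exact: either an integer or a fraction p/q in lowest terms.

-605553

Part 1: cross terms: (-36*7 - 1*-37)=-215, (1*30 - 24*7)=-138, (24*30 - 23*30)=30, (23*36 - -1*30)=858, (-1*23 - -37*36)=1309, (-37*-37 - -36*23)=2197; twice the area = |4041| = 4041; area = 4041/2; boundary points = 1 + 23 + 1 + 6 + 1 + 1 = 33; strictly interior points = area - boundary/2 + 1 = 2005; answer 2005
Part 2: U1 = 2005; c = 16; remainder = value at the root: -9*(16)^4 - 4*(16)^3 + 3*(16)^2 - 7*(16)^1 - 1 = (-589824) + (-16384) + (768) + (-112) + (-1) = -605553; answer -605553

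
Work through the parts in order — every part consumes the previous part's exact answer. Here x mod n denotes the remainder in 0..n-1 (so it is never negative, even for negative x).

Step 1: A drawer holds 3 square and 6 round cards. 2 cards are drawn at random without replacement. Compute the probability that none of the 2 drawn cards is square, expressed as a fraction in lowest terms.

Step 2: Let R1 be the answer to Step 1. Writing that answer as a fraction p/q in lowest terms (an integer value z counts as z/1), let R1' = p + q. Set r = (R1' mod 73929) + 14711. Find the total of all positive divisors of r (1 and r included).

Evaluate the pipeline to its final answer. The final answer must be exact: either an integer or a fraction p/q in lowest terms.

31680

Step 1: total draws C(9,2) = 36; favorable C(6,2) = 15; P = 5/12; answer 5/12
Step 2: R1 = 5/12; threaded value p + q = 17; r = 14728; 14728 = 2^3 * 7 * 263; sigma = (1 + 2 + 4 + 8) * (1 + 7) * (1 + 263) = 15 * 8 * 264 = 31680; answer 31680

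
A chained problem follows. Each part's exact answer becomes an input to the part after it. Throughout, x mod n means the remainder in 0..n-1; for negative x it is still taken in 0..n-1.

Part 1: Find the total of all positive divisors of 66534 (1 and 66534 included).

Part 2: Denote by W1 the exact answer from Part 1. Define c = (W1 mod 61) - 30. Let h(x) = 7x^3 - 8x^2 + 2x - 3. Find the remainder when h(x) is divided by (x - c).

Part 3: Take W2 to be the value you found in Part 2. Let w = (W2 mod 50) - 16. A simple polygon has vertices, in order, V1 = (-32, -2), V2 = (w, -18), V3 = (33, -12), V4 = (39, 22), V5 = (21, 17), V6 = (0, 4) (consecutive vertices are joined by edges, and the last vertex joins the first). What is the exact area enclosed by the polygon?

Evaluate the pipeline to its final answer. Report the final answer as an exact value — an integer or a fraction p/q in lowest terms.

2567/2

Part 1: 66534 = 2 * 3 * 13 * 853; sigma = (1 + 2) * (1 + 3) * (1 + 13) * (1 + 853) = 3 * 4 * 14 * 854 = 143472; answer 143472
Part 2: W1 = 143472; c = -30; remainder = value at the root: 7*(-30)^3 - 8*(-30)^2 + 2*(-30)^1 - 3 = (-189000) + (-7200) + (-60) + (-3) = -196263; answer -196263
Part 3: W2 = -196263; w = 21; cross terms: (-32*-18 - 21*-2)=618, (21*-12 - 33*-18)=342, (33*22 - 39*-12)=1194, (39*17 - 21*22)=201, (21*4 - 0*17)=84, (0*-2 - -32*4)=128; twice the area = |2567| = 2567; area = 2567/2; answer 2567/2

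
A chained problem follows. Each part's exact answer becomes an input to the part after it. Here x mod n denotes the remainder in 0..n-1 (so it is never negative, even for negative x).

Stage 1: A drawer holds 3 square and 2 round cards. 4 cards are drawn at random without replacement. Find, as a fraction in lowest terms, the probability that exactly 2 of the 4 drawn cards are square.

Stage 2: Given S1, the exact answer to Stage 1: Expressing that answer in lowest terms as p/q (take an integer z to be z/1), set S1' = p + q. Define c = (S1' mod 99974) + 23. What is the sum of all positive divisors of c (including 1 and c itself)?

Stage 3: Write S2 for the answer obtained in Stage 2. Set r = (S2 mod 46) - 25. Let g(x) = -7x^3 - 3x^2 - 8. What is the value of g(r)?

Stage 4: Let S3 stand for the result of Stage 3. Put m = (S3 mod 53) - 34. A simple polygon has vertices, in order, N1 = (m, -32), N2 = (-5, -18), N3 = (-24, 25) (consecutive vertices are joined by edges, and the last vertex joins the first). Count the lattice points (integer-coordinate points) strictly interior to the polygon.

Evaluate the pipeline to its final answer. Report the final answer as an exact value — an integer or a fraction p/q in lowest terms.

124

Stage 1: total draws C(5,4) = 5; favorable C(3,2)*C(2,2) = 3; P = 3/5; answer 3/5
Stage 2: S1 = 3/5; threaded value p + q = 8; c = 31; 31 is prime, so its only divisors are 1 and 31; sigma = 1 + 31 = 32; answer 32
Stage 3: S2 = 32; r = 7; -7*(7)^3 - 3*(7)^2 - 8 = (-2401) + (-147) + (-8) = -2556; answer -2556
Stage 4: S3 = -2556; m = 7; cross terms: (7*-18 - -5*-32)=-286, (-5*25 - -24*-18)=-557, (-24*-32 - 7*25)=593; twice the area = |-250| = 250; area = 125; boundary points = 2 + 1 + 1 = 4; strictly interior points = area - boundary/2 + 1 = 124; answer 124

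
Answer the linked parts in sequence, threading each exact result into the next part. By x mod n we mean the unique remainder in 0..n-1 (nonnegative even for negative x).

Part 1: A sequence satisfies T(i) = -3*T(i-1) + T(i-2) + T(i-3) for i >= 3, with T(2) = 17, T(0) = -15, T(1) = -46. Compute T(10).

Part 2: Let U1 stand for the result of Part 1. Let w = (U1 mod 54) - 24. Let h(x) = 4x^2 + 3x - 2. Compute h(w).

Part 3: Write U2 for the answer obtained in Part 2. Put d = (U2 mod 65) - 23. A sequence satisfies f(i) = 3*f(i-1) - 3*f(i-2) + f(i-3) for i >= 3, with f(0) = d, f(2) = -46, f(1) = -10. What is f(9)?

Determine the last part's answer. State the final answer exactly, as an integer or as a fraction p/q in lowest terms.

Part 1: T(3) = -3*(17) + 1*(-46) + 1*(-15) = -112; iterating: T(3)=-112, T(4)=307, T(5)=-1016, T(6)=3243, T(7)=-10438, T(8)=33541, T(9)=-107818, T(10)=346557; answer 346557
Part 2: U1 = 346557; w = 15; 4*(15)^2 + 3*(15)^1 - 2 = (900) + (45) + (-2) = 943; answer 943
Part 3: U2 = 943; d = 10; f(3) = 3*(-46) - 3*(-10) + 1*(10) = -98; iterating: f(3)=-98, f(4)=-166, f(5)=-250, f(6)=-350, f(7)=-466, f(8)=-598, f(9)=-746; answer -746

-746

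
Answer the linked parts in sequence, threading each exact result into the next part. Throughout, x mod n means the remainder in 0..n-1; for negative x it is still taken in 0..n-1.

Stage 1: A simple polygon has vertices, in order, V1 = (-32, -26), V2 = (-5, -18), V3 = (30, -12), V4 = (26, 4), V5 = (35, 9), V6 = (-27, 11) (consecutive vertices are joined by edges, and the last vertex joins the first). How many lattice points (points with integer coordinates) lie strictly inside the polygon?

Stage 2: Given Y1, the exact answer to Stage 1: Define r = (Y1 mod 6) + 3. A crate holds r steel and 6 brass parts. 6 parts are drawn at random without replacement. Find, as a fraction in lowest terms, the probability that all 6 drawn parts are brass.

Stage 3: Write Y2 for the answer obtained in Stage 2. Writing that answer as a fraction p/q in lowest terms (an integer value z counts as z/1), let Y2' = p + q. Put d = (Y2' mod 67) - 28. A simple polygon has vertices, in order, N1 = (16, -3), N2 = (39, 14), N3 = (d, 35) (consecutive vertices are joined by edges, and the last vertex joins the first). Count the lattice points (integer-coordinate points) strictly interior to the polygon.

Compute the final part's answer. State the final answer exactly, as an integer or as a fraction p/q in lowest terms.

351

Stage 1: cross terms: (-32*-18 - -5*-26)=446, (-5*-12 - 30*-18)=600, (30*4 - 26*-12)=432, (26*9 - 35*4)=94, (35*11 - -27*9)=628, (-27*-26 - -32*11)=1054; twice the area = |3254| = 3254; area = 1627; boundary points = 1 + 1 + 4 + 1 + 2 + 1 = 10; strictly interior points = area - boundary/2 + 1 = 1623; answer 1623
Stage 2: Y1 = 1623; r = 6; total draws C(12,6) = 924; favorable C(6,6) = 1; P = 1/924; answer 1/924
Stage 3: Y2 = 1/924; threaded value p + q = 925; d = 26; cross terms: (16*14 - 39*-3)=341, (39*35 - 26*14)=1001, (26*-3 - 16*35)=-638; twice the area = |704| = 704; area = 352; boundary points = 1 + 1 + 2 = 4; strictly interior points = area - boundary/2 + 1 = 351; answer 351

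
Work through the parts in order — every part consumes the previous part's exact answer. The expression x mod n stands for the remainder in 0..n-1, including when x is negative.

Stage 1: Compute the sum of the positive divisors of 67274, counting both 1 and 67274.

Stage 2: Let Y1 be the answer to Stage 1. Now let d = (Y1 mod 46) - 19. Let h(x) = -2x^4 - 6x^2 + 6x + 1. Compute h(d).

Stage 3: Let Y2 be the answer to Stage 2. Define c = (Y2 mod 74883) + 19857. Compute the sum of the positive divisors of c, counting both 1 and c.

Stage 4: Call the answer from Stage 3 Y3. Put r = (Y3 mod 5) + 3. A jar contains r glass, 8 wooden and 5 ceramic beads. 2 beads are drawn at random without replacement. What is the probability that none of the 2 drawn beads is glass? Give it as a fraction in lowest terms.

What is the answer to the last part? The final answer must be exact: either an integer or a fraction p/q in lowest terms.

Stage 1: 67274 = 2 * 33637; sigma = (1 + 2) * (1 + 33637) = 3 * 33638 = 100914; answer 100914
Stage 2: Y1 = 100914; d = 17; -2*(17)^4 - 6*(17)^2 + 6*(17)^1 + 1 = (-167042) + (-1734) + (102) + (1) = -168673; answer -168673
Stage 3: Y2 = -168673; c = 75833; 75833 is prime, so its only divisors are 1 and 75833; sigma = 1 + 75833 = 75834; answer 75834
Stage 4: Y3 = 75834; r = 7; total draws C(20,2) = 190; favorable C(13,2) = 78; P = 39/95; answer 39/95

39/95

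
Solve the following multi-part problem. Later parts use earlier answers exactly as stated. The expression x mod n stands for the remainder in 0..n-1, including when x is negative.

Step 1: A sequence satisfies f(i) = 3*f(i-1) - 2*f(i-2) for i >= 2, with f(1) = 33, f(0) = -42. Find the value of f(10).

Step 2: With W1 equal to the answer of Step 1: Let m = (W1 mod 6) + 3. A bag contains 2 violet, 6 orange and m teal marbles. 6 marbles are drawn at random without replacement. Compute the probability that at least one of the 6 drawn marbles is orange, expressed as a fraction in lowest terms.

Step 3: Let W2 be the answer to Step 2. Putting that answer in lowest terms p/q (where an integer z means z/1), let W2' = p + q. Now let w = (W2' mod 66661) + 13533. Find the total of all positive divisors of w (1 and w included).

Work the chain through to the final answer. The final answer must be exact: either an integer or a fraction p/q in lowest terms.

Step 1: f(2) = 3*(33) - 2*(-42) = 183; iterating: f(2)=183, f(3)=483, f(4)=1083, f(5)=2283, f(6)=4683, f(7)=9483, f(8)=19083, f(9)=38283, f(10)=76683; answer 76683
Step 2: W1 = 76683; m = 6; total draws C(14,6) = 3003; complement C(8,6) = 28; favorable 3003 - 28 = 2975; P = 425/429; answer 425/429
Step 3: W2 = 425/429; threaded value p + q = 854; w = 14387; 14387 is prime, so its only divisors are 1 and 14387; sigma = 1 + 14387 = 14388; answer 14388

14388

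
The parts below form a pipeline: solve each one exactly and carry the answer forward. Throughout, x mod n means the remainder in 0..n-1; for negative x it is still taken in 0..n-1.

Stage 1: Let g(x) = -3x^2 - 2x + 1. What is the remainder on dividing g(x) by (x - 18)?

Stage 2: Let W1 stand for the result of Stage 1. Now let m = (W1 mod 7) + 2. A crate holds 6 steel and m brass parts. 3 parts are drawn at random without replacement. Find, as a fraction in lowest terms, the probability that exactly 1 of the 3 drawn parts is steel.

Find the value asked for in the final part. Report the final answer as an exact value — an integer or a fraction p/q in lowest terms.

Stage 1: remainder = value at the root: -3*(18)^2 - 2*(18)^1 + 1 = (-972) + (-36) + (1) = -1007; answer -1007
Stage 2: W1 = -1007; m = 3; total draws C(9,3) = 84; favorable C(6,1)*C(3,2) = 18; P = 3/14; answer 3/14

3/14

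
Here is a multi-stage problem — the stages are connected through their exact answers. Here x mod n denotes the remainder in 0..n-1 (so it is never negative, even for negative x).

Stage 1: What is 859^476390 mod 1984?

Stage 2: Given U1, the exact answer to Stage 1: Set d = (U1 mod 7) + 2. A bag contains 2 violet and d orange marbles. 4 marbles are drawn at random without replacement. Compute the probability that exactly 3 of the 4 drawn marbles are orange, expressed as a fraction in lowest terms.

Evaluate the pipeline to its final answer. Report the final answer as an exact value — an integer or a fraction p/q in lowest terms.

4/7

Stage 1: squarings mod 1984: 859^1=859, 859^2=1817, 859^4=113, 859^8=865, 859^16=257, 859^32=577, 859^64=1601, 859^128=1857, 859^256=257, 859^512=577, 859^1024=1601, 859^2048=1857, 859^4096=257, 859^8192=577, 859^16384=1601, 859^32768=1857, 859^65536=257, 859^131072=577, 859^262144=1601; 859^476390 = 859^2 * 859^4 * 859^32 * 859^64 * 859^128 * 859^1024 * 859^16384 * 859^65536 * 859^131072 * 859^262144 = 521 (mod 1984); answer 521
Stage 2: U1 = 521; d = 5; total draws C(7,4) = 35; favorable C(5,3)*C(2,1) = 20; P = 4/7; answer 4/7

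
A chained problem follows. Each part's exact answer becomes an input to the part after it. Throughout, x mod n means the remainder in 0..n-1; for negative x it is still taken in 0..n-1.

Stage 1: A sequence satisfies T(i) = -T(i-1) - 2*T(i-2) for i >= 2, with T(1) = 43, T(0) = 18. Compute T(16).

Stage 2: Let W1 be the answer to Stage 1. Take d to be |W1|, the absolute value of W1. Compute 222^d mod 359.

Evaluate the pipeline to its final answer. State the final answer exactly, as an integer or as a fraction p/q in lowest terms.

Stage 1: T(2) = -1*(43) - 2*(18) = -79; iterating: T(2)=-79, T(3)=-7, T(4)=165, T(5)=-151, T(6)=-179, T(7)=481, T(8)=-123, T(9)=-839, T(10)=1085, T(11)=593, T(12)=-2763, T(13)=1577, T(14)=3949, T(15)=-7103, T(16)=-795; answer -795
Stage 2: W1 = -795; d = 795; squarings mod 359: 222^1=222, 222^2=101, 222^4=149, 222^8=302, 222^16=18, 222^32=324, 222^64=148, 222^128=5, 222^256=25, 222^512=266; 222^795 = 222^1 * 222^2 * 222^8 * 222^16 * 222^256 * 222^512 = 12 (mod 359); answer 12

12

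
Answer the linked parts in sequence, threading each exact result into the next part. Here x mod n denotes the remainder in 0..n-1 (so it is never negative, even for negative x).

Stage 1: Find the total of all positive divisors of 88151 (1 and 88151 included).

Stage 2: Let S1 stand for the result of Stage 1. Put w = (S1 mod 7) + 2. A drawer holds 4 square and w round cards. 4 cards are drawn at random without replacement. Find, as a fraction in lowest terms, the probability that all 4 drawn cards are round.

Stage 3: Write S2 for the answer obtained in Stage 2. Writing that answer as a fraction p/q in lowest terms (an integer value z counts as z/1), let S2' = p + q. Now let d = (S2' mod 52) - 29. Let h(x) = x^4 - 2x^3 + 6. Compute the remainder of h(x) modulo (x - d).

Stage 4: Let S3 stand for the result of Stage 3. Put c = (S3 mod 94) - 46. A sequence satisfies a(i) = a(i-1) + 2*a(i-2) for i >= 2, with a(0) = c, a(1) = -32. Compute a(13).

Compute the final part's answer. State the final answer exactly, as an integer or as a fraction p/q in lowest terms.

-109232

Stage 1: 88151 = 7^3 * 257; sigma = (1 + 7 + 49 + 343) * (1 + 257) = 400 * 258 = 103200; answer 103200
Stage 2: S1 = 103200; w = 8; total draws C(12,4) = 495; favorable C(8,4) = 70; P = 14/99; answer 14/99
Stage 3: S2 = 14/99; threaded value p + q = 113; d = -20; remainder = value at the root: 1*(-20)^4 - 2*(-20)^3 + 6 = (160000) + (16000) + (6) = 176006; answer 176006
Stage 4: S3 = 176006; c = -8; a(2) = 1*(-32) + 2*(-8) = -48; iterating: a(2)=-48, a(3)=-112, a(4)=-208, a(5)=-432, a(6)=-848, a(7)=-1712, a(8)=-3408, a(9)=-6832, a(10)=-13648, a(11)=-27312, a(12)=-54608, a(13)=-109232; answer -109232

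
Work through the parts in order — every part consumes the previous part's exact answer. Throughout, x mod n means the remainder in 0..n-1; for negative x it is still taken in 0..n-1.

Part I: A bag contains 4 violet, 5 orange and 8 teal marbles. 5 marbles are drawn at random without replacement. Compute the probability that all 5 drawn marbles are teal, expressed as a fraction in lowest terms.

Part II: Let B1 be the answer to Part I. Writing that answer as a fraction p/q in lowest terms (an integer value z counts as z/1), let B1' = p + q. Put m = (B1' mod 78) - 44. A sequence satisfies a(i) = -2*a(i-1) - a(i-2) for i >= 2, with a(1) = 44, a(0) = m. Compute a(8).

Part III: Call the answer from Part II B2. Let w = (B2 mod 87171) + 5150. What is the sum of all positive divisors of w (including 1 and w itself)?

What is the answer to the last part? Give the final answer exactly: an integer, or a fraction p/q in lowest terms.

191520

Part I: total draws C(17,5) = 6188; favorable C(8,5) = 56; P = 2/221; answer 2/221
Part II: B1 = 2/221; threaded value p + q = 223; m = 23; a(2) = -2*(44) - 1*(23) = -111; iterating: a(2)=-111, a(3)=178, a(4)=-245, a(5)=312, a(6)=-379, a(7)=446, a(8)=-513; answer -513
Part III: B2 = -513; w = 91808; 91808 = 2^5 * 19 * 151; sigma = (1 + 2 + 4 + 8 + 16 + 32) * (1 + 19) * (1 + 151) = 63 * 20 * 152 = 191520; answer 191520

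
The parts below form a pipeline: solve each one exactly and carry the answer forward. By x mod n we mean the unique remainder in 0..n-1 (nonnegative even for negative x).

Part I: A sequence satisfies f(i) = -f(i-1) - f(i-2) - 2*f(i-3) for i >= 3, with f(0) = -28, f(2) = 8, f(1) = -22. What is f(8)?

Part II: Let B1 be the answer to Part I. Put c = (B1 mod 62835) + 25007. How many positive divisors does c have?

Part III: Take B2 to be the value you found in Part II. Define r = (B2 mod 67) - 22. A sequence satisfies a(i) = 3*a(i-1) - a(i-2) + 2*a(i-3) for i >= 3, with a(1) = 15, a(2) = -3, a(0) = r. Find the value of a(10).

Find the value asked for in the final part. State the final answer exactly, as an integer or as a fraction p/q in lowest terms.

-80031

Part I: f(3) = -1*(8) - 1*(-22) - 2*(-28) = 70; iterating: f(3)=70, f(4)=-34, f(5)=-52, f(6)=-54, f(7)=174, f(8)=-16; answer -16
Part II: B1 = -16; c = 87826; 87826 = 2 * 43913; number of divisors = (1+1) * (1+1) = 4; answer 4
Part III: B2 = 4; r = -18; a(3) = 3*(-3) - 1*(15) + 2*(-18) = -60; iterating: a(3)=-60, a(4)=-147, a(5)=-387, a(6)=-1134, a(7)=-3309, a(8)=-9567, a(9)=-27660, a(10)=-80031; answer -80031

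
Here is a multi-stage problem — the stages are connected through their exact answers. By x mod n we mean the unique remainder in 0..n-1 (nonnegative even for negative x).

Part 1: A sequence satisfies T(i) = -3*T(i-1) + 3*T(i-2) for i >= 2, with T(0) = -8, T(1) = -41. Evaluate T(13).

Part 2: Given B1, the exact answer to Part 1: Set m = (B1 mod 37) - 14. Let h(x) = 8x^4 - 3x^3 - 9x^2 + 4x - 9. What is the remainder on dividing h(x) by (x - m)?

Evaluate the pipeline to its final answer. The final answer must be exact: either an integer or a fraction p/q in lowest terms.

650887

Part 1: T(2) = -3*(-41) + 3*(-8) = 99; iterating: T(2)=99, T(3)=-420, T(4)=1557, T(5)=-5931, T(6)=22464, T(7)=-85185, T(8)=322947, T(9)=-1224396, T(10)=4642029, T(11)=-17599275, T(12)=66723912, T(13)=-252969561; answer -252969561
Part 2: B1 = -252969561; m = 17; remainder = value at the root: 8*(17)^4 - 3*(17)^3 - 9*(17)^2 + 4*(17)^1 - 9 = (668168) + (-14739) + (-2601) + (68) + (-9) = 650887; answer 650887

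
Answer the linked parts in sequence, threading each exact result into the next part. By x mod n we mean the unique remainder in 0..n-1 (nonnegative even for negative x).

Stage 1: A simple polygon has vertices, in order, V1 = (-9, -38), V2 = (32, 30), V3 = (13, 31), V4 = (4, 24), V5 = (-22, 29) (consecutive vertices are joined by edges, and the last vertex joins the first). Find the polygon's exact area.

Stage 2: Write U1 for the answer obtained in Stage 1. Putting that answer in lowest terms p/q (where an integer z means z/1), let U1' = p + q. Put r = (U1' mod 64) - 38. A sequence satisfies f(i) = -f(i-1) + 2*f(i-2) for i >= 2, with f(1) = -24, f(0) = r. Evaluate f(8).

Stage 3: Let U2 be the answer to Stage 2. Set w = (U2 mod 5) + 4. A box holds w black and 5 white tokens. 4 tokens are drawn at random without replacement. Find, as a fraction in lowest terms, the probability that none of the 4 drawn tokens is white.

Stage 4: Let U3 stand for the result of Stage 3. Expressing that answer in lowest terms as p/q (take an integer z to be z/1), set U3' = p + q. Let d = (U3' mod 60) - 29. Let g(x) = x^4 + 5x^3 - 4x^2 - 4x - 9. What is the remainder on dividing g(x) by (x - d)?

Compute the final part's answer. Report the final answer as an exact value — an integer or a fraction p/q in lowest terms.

179159

Stage 1: cross terms: (-9*30 - 32*-38)=946, (32*31 - 13*30)=602, (13*24 - 4*31)=188, (4*29 - -22*24)=644, (-22*-38 - -9*29)=1097; twice the area = |3477| = 3477; area = 3477/2; answer 3477/2
Stage 2: U1 = 3477/2; threaded value p + q = 3479; r = -15; f(2) = -1*(-24) + 2*(-15) = -6; iterating: f(2)=-6, f(3)=-42, f(4)=30, f(5)=-114, f(6)=174, f(7)=-402, f(8)=750; answer 750
Stage 3: U2 = 750; w = 4; total draws C(9,4) = 126; favorable C(4,4) = 1; P = 1/126; answer 1/126
Stage 4: U3 = 1/126; threaded value p + q = 127; d = -22; remainder = value at the root: 1*(-22)^4 + 5*(-22)^3 - 4*(-22)^2 - 4*(-22)^1 - 9 = (234256) + (-53240) + (-1936) + (88) + (-9) = 179159; answer 179159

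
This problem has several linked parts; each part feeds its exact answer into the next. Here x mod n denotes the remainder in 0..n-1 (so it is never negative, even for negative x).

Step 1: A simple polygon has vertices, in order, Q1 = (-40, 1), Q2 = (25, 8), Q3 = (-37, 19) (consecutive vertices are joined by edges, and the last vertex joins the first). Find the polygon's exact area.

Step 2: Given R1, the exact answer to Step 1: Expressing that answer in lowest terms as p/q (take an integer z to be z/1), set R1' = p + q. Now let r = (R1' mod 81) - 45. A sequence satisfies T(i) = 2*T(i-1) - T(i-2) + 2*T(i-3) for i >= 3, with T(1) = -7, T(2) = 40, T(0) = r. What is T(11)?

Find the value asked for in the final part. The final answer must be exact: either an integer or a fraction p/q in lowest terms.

Step 1: cross terms: (-40*8 - 25*1)=-345, (25*19 - -37*8)=771, (-37*1 - -40*19)=723; twice the area = |1149| = 1149; area = 1149/2; answer 1149/2
Step 2: R1 = 1149/2; threaded value p + q = 1151; r = -28; T(3) = 2*(40) - 1*(-7) + 2*(-28) = 31; iterating: T(3)=31, T(4)=8, T(5)=65, T(6)=184, T(7)=319, T(8)=584, T(9)=1217, T(10)=2488, T(11)=4927; answer 4927

4927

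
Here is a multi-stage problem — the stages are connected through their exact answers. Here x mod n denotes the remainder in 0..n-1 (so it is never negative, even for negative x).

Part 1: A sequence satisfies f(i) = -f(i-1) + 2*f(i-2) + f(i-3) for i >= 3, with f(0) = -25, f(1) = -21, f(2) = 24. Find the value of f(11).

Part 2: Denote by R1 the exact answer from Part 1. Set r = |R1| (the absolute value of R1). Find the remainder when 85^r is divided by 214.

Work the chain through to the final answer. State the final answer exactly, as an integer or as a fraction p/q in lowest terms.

Part 1: f(3) = -1*(24) + 2*(-21) + 1*(-25) = -91; iterating: f(3)=-91, f(4)=118, f(5)=-276, f(6)=421, f(7)=-855, f(8)=1421, f(9)=-2710, f(10)=4697, f(11)=-8696; answer -8696
Part 2: R1 = -8696; r = 8696; squarings mod 214: 85^1=85, 85^2=163, 85^4=33, 85^8=19, 85^16=147, 85^32=209, 85^64=25, 85^128=197, 85^256=75, 85^512=61, 85^1024=83, 85^2048=41, 85^4096=183, 85^8192=105; 85^8696 = 85^8 * 85^16 * 85^32 * 85^64 * 85^128 * 85^256 * 85^8192 = 33 (mod 214); answer 33

33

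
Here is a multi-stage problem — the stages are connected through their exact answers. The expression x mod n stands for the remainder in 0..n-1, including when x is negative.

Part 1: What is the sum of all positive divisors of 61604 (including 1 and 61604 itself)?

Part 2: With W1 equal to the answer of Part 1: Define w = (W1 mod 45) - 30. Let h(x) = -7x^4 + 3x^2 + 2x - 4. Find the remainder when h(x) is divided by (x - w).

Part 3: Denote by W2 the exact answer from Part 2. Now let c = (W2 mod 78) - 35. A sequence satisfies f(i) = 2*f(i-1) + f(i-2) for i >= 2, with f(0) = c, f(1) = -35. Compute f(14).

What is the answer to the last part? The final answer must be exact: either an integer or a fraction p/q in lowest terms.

Part 1: 61604 = 2^2 * 15401; sigma = (1 + 2 + 4) * (1 + 15401) = 7 * 15402 = 107814; answer 107814
Part 2: W1 = 107814; w = 9; remainder = value at the root: -7*(9)^4 + 3*(9)^2 + 2*(9)^1 - 4 = (-45927) + (243) + (18) + (-4) = -45670; answer -45670
Part 3: W2 = -45670; c = 3; f(2) = 2*(-35) + 1*(3) = -67; iterating: f(2)=-67, f(3)=-169, f(4)=-405, f(5)=-979, f(6)=-2363, f(7)=-5705, f(8)=-13773, f(9)=-33251, f(10)=-80275, f(11)=-193801, f(12)=-467877, f(13)=-1129555, f(14)=-2726987; answer -2726987

-2726987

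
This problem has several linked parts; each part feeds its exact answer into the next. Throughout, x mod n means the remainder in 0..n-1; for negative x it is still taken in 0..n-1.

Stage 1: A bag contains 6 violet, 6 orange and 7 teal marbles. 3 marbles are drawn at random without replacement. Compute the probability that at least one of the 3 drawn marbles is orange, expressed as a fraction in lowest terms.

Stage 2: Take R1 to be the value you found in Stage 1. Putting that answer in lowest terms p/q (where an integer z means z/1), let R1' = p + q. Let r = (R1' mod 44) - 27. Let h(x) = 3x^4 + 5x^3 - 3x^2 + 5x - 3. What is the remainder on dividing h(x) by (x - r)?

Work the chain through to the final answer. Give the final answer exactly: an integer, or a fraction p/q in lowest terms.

Stage 1: total draws C(19,3) = 969; complement C(13,3) = 286; favorable 969 - 286 = 683; P = 683/969; answer 683/969
Stage 2: R1 = 683/969; threaded value p + q = 1652; r = -3; remainder = value at the root: 3*(-3)^4 + 5*(-3)^3 - 3*(-3)^2 + 5*(-3)^1 - 3 = (243) + (-135) + (-27) + (-15) + (-3) = 63; answer 63

63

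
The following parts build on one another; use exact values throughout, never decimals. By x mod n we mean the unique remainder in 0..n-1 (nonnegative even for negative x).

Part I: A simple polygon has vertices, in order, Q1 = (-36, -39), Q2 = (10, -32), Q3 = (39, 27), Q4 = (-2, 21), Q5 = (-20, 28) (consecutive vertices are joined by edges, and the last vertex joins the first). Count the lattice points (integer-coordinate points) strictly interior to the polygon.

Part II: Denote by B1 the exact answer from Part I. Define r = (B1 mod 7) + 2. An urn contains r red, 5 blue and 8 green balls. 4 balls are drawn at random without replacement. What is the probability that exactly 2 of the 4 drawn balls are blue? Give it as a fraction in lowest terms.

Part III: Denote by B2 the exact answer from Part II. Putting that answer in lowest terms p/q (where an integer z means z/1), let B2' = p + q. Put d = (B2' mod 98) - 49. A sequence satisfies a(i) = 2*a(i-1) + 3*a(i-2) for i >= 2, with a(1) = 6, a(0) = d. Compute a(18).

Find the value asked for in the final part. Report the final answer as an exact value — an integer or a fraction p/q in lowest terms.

Part I: cross terms: (-36*-32 - 10*-39)=1542, (10*27 - 39*-32)=1518, (39*21 - -2*27)=873, (-2*28 - -20*21)=364, (-20*-39 - -36*28)=1788; twice the area = |6085| = 6085; area = 6085/2; boundary points = 1 + 1 + 1 + 1 + 1 = 5; strictly interior points = area - boundary/2 + 1 = 3041; answer 3041
Part II: B1 = 3041; r = 5; total draws C(18,4) = 3060; favorable C(5,2)*C(13,2) = 780; P = 13/51; answer 13/51
Part III: B2 = 13/51; threaded value p + q = 64; d = 15; a(2) = 2*(6) + 3*(15) = 57; iterating: a(2)=57, a(3)=132, a(4)=435, a(5)=1266, a(6)=3837, a(7)=11472, a(8)=34455, a(9)=103326, a(10)=310017, a(11)=930012, a(12)=2790075, a(13)=8370186, a(14)=25110597, a(15)=75331752, a(16)=225995295, a(17)=677985846, a(18)=2033957577; answer 2033957577

2033957577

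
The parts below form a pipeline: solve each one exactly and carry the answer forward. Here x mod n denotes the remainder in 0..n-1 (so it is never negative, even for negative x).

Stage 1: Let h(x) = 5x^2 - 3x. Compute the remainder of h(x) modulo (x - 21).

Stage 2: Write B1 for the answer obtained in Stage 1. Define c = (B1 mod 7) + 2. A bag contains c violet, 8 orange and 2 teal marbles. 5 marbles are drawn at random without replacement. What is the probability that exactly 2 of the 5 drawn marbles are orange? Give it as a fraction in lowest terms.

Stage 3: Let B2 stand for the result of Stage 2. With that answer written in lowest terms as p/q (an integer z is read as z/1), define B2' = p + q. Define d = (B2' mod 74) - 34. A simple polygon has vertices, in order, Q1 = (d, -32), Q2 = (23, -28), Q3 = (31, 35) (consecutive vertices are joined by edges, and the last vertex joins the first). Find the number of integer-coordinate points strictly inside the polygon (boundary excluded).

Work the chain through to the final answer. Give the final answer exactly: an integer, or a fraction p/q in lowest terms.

Stage 1: remainder = value at the root: 5*(21)^2 - 3*(21)^1 = (2205) + (-63) = 2142; answer 2142
Stage 2: B1 = 2142; c = 2; total draws C(12,5) = 792; favorable C(8,2)*C(4,3) = 112; P = 14/99; answer 14/99
Stage 3: B2 = 14/99; threaded value p + q = 113; d = 5; cross terms: (5*-28 - 23*-32)=596, (23*35 - 31*-28)=1673, (31*-32 - 5*35)=-1167; twice the area = |1102| = 1102; area = 551; boundary points = 2 + 1 + 1 = 4; strictly interior points = area - boundary/2 + 1 = 550; answer 550

550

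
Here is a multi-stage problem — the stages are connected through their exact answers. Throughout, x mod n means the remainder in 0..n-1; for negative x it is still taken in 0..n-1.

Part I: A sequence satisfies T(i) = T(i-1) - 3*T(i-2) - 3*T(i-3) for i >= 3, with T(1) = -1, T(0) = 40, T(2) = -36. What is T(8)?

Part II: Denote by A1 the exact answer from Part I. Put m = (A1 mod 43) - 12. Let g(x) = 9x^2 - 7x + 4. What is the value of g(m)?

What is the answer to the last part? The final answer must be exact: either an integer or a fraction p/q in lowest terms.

974

Part I: T(3) = 1*(-36) - 3*(-1) - 3*(40) = -153; iterating: T(3)=-153, T(4)=-42, T(5)=525, T(6)=1110, T(7)=-339, T(8)=-5244; answer -5244
Part II: A1 = -5244; m = -10; 9*(-10)^2 - 7*(-10)^1 + 4 = (900) + (70) + (4) = 974; answer 974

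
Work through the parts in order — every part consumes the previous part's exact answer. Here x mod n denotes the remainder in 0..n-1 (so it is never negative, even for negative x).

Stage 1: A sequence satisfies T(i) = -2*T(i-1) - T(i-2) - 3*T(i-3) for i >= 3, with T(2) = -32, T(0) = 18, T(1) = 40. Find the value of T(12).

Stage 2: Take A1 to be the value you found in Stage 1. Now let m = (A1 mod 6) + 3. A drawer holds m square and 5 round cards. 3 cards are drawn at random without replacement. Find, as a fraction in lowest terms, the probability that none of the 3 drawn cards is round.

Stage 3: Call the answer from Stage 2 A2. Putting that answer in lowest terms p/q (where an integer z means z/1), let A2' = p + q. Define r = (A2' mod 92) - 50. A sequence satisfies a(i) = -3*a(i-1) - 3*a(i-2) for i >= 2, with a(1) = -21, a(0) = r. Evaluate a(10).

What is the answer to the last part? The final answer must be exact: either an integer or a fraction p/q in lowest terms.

Stage 1: T(3) = -2*(-32) - 1*(40) - 3*(18) = -30; iterating: T(3)=-30, T(4)=-28, T(5)=182, T(6)=-246, T(7)=394, T(8)=-1088, T(9)=2520, T(10)=-5134, T(11)=11012, T(12)=-24450; answer -24450
Stage 2: A1 = -24450; m = 3; total draws C(8,3) = 56; favorable C(3,3) = 1; P = 1/56; answer 1/56
Stage 3: A2 = 1/56; threaded value p + q = 57; r = 7; a(2) = -3*(-21) - 3*(7) = 42; iterating: a(2)=42, a(3)=-63, a(4)=63, a(5)=0, a(6)=-189, a(7)=567, a(8)=-1134, a(9)=1701, a(10)=-1701; answer -1701

-1701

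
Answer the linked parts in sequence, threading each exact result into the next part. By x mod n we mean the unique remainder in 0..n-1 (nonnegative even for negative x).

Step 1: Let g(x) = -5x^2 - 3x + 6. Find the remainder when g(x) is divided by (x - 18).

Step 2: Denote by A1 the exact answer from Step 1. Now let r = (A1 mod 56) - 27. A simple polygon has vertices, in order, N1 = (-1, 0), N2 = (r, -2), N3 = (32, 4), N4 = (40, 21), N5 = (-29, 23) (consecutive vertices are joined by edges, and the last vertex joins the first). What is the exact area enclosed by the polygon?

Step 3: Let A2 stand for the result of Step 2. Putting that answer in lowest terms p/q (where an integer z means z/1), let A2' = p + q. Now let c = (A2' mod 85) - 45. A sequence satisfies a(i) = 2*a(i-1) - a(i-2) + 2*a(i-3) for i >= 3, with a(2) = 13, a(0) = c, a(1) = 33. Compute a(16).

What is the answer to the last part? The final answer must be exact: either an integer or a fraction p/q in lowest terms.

-209741

Step 1: remainder = value at the root: -5*(18)^2 - 3*(18)^1 + 6 = (-1620) + (-54) + (6) = -1668; answer -1668
Step 2: A1 = -1668; r = -15; cross terms: (-1*-2 - -15*0)=2, (-15*4 - 32*-2)=4, (32*21 - 40*4)=512, (40*23 - -29*21)=1529, (-29*0 - -1*23)=23; twice the area = |2070| = 2070; area = 1035; answer 1035
Step 3: A2 = 1035; threaded value p + q = 1036; c = -29; a(3) = 2*(13) - 1*(33) + 2*(-29) = -65; iterating: a(3)=-65, a(4)=-77, a(5)=-63, a(6)=-179, a(7)=-449, a(8)=-845, a(9)=-1599, a(10)=-3251, a(11)=-6593, a(12)=-13133, a(13)=-26175, a(14)=-52403, a(15)=-104897, a(16)=-209741; answer -209741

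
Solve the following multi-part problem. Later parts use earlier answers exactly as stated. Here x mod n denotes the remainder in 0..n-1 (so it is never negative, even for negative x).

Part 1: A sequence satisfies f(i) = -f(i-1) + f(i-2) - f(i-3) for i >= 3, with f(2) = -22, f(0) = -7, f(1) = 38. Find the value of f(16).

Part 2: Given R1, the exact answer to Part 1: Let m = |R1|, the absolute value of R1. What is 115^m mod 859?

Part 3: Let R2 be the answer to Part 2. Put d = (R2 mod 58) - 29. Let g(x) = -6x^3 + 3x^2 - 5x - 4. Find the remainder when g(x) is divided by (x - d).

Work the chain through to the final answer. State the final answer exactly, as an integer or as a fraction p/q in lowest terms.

Part 1: f(3) = -1*(-22) + 1*(38) - 1*(-7) = 67; iterating: f(3)=67, f(4)=-127, f(5)=216, f(6)=-410, f(7)=753, f(8)=-1379, f(9)=2542, f(10)=-4674, f(11)=8595, f(12)=-15811, f(13)=29080, f(14)=-53486, f(15)=98377, f(16)=-180943; answer -180943
Part 2: R1 = -180943; m = 180943; squarings mod 859: 115^1=115, 115^2=340, 115^4=494, 115^8=80, 115^16=387, 115^32=303, 115^64=755, 115^128=508, 115^256=364, 115^512=210, 115^1024=291, 115^2048=499, 115^4096=750, 115^8192=714, 115^16384=409, 115^32768=635, 115^65536=354, 115^131072=761; 115^180943 = 115^1 * 115^2 * 115^4 * 115^8 * 115^64 * 115^128 * 115^512 * 115^16384 * 115^32768 * 115^131072 = 422 (mod 859); answer 422
Part 3: R2 = 422; d = -13; remainder = value at the root: -6*(-13)^3 + 3*(-13)^2 - 5*(-13)^1 - 4 = (13182) + (507) + (65) + (-4) = 13750; answer 13750

13750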